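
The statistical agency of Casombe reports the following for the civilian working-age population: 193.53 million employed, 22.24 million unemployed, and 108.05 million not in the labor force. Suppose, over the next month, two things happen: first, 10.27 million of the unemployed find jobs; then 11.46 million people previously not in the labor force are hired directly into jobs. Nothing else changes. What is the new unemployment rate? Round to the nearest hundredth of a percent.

New unemployment rate ≈ 5.27%.

Initially, labor force = 193.53 + 22.24 = 215.77 million, so u = 22.24/215.77 = 10.31%.
After the first change, unemployed falls and employed rises by 10.27; labor force unchanged → E = 203.80, U = 11.97, labor force = 215.77 million.
After the second change, employed and labor force both rise by 11.46; unemployed unchanged → E = 215.26, U = 11.97, labor force = 227.23 million.
New unemployment rate = 11.97 / 227.23 = 5.27%.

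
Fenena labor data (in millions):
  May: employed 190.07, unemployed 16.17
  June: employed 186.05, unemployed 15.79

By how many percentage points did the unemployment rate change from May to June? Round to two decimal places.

The unemployment rate changed by −0.02 percentage points.

May: labor force = 190.07 + 16.17 = 206.24; u = 16.17/206.24 = 7.84%.
June: labor force = 186.05 + 15.79 = 201.84; u = 15.79/201.84 = 7.82%.
Change = 7.82% − 7.84% = −0.02 pp.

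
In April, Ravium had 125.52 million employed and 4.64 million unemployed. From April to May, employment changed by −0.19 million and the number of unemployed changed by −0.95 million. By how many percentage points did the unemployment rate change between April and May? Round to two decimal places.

April: labor force = 125.52 + 4.64 = 130.16; u = 4.64/130.16 = 3.56%.
May: labor force = 125.33 + 3.69 = 129.02; u = 3.69/129.02 = 2.86%.
Change = 2.86% − 3.56% = −0.70 pp.

The unemployment rate changed by −0.70 percentage points.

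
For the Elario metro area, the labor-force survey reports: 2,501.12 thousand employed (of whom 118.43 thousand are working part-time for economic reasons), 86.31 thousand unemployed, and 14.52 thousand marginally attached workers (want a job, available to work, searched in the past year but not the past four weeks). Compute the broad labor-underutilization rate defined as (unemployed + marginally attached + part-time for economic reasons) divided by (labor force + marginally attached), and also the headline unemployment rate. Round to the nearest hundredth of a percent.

Labor force = 2,501.12 + 86.31 = 2,587.43 thousand.
Numerator = 86.31 + 14.52 + 118.43 = 219.26 thousand.
Denominator = 2,587.43 + 14.52 = 2,601.95 thousand.
Broad rate = 219.26 / 2,601.95 = 8.43%.
Headline unemployment rate = 86.31 / 2,587.43 = 3.34%.

Broad underutilization rate ≈ 8.43%; headline unemployment rate ≈ 3.34%.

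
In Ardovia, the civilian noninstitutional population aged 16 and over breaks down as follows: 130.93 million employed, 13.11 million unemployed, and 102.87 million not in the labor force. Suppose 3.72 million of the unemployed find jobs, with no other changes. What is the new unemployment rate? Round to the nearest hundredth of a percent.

New unemployment rate ≈ 6.52%.

Initially, labor force = 130.93 + 13.11 = 144.04 million, so u = 13.11/144.04 = 9.10%.
After the change, unemployed falls and employed rises by 3.72; labor force unchanged → E = 134.65, U = 9.39, labor force = 144.04 million.
New unemployment rate = 9.39 / 144.04 = 6.52%.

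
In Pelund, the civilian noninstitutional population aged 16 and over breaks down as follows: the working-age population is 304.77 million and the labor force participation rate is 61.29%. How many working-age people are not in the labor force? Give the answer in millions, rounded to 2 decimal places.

About 117.98 million are not in the labor force.

Share not in the labor force = 1 − 0.6129 = 0.3871.
Not in labor force = 0.3871 × 304.77 ≈ 117.98 million.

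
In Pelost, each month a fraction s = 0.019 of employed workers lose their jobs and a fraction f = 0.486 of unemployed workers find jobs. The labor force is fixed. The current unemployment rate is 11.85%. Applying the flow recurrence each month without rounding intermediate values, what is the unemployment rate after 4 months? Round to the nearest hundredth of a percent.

With a fixed labor force, u_{t+1} = u_t + s·(1−u_t) − f·u_t = u_t·(1−s−f) + s.
Here 1−s−f = 0.495 and s = 0.019.
u_1 = 0.118500 × 0.495 + 0.019 = 0.077657.
u_2 = 0.077657 × 0.495 + 0.019 = 0.057440.
u_3 = 0.057440 × 0.495 + 0.019 = 0.047433.
u_4 = 0.047433 × 0.495 + 0.019 = 0.042479.

Unemployment rate after four months ≈ 4.25%.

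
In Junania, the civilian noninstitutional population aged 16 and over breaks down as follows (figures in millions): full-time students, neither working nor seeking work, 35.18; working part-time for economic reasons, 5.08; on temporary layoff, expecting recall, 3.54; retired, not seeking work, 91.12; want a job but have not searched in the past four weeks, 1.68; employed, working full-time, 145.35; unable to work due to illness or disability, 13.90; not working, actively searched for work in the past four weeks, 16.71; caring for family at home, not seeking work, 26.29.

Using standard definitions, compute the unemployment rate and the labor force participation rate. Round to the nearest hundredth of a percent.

Employed = 5.08 + 145.35 = 150.43 million (anyone who worked, including part-time for economic reasons, counts as employed).
Unemployed = 3.54 + 16.71 = 20.25 million (jobless and actively searching, or on temporary layoff).
Labor force = 150.43 + 20.25 = 170.68 million.
Not in labor force = 35.18 + 91.12 + 1.68 + 13.90 + 26.29 = 168.17 million (those not working and not actively searching are outside the labor force — including those who want a job but have given up searching).
Civilian working-age population = 170.68 + 168.17 = 338.85 million.
Unemployment rate = 20.25 / 170.68 = 11.86%.
Labor force participation rate = 170.68 / 338.85 = 50.37%.

Unemployment rate ≈ 11.86%; labor force participation rate ≈ 50.37%.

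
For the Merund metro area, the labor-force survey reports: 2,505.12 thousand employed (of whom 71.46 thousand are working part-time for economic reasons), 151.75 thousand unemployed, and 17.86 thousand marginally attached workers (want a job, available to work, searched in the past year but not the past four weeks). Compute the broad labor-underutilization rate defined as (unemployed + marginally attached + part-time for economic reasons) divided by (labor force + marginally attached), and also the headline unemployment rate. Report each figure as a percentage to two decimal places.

Labor force = 2,505.12 + 151.75 = 2,656.87 thousand.
Numerator = 151.75 + 17.86 + 71.46 = 241.07 thousand.
Denominator = 2,656.87 + 17.86 = 2,674.73 thousand.
Broad rate = 241.07 / 2,674.73 = 9.01%.
Headline unemployment rate = 151.75 / 2,656.87 = 5.71%.

Broad underutilization rate ≈ 9.01%; headline unemployment rate ≈ 5.71%.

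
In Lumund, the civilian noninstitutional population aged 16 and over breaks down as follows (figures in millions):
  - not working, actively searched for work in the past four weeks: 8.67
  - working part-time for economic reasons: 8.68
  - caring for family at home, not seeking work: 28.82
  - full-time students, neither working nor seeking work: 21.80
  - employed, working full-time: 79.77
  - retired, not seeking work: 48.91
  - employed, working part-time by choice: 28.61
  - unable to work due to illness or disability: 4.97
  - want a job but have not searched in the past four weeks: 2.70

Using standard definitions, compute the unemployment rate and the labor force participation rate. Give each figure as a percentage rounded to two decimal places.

Unemployment rate ≈ 6.90%; labor force participation rate ≈ 53.98%.

Employed = 8.68 + 79.77 + 28.61 = 117.06 million (anyone who worked, including part-time for economic reasons, counts as employed).
Unemployed = 8.67 million.
Labor force = 117.06 + 8.67 = 125.73 million.
Not in labor force = 28.82 + 21.80 + 48.91 + 4.97 + 2.70 = 107.20 million (those not working and not actively searching are outside the labor force — including those who want a job but have given up searching).
Civilian working-age population = 125.73 + 107.20 = 232.93 million.
Unemployment rate = 8.67 / 125.73 = 6.90%.
Labor force participation rate = 125.73 / 232.93 = 53.98%.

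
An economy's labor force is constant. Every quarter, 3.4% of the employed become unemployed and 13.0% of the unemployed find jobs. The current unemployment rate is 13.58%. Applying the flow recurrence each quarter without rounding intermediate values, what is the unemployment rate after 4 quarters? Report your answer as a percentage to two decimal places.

With a fixed labor force, u_{t+1} = u_t + s·(1−u_t) − f·u_t = u_t·(1−s−f) + s.
Here 1−s−f = 0.836 and s = 0.034.
u_1 = 0.135800 × 0.836 + 0.034 = 0.147529.
u_2 = 0.147529 × 0.836 + 0.034 = 0.157334.
u_3 = 0.157334 × 0.836 + 0.034 = 0.165531.
u_4 = 0.165531 × 0.836 + 0.034 = 0.172384.

Unemployment rate after four quarters ≈ 17.24%.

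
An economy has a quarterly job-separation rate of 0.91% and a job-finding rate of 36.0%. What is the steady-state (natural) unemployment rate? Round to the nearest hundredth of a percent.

At steady state the flows balance: s·E = f·U, so U/(E+U) = s/(s+f).
u* = 0.91 / (0.91 + 36.0) = 0.91 / 36.91 = 2.47%.

Steady-state unemployment rate ≈ 2.47%.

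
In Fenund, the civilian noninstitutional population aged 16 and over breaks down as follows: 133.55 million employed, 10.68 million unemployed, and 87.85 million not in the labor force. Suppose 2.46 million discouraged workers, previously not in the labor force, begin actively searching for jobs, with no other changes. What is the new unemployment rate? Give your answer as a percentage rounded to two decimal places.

New unemployment rate ≈ 8.96%.

Initially, labor force = 133.55 + 10.68 = 144.23 million, so u = 10.68/144.23 = 7.40%.
After the change, unemployed and labor force both rise by 2.46 → E = 133.55, U = 13.14, labor force = 146.69 million.
New unemployment rate = 13.14 / 146.69 = 8.96%.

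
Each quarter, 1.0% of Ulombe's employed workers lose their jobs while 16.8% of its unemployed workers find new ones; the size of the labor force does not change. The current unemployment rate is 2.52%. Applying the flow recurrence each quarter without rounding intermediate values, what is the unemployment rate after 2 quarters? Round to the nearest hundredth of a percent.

With a fixed labor force, u_{t+1} = u_t + s·(1−u_t) − f·u_t = u_t·(1−s−f) + s.
Here 1−s−f = 0.822 and s = 0.010.
u_1 = 0.025200 × 0.822 + 0.010 = 0.030714.
u_2 = 0.030714 × 0.822 + 0.010 = 0.035247.

Unemployment rate after two quarters ≈ 3.52%.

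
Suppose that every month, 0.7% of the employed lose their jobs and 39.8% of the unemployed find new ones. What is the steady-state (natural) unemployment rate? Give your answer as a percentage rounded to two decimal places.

At steady state the flows balance: s·E = f·U, so U/(E+U) = s/(s+f).
u* = 0.7 / (0.7 + 39.8) = 0.7 / 40.50 = 1.73%.

Steady-state unemployment rate ≈ 1.73%.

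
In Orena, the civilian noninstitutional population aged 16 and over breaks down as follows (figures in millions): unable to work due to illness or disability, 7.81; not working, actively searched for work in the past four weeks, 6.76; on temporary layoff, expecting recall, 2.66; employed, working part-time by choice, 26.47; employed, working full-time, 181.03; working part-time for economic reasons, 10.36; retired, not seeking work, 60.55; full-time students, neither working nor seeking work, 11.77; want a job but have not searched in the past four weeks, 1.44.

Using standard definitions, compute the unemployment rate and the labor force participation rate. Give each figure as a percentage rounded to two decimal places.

Employed = 26.47 + 181.03 + 10.36 = 217.86 million (anyone who worked, including part-time for economic reasons, counts as employed).
Unemployed = 6.76 + 2.66 = 9.42 million (jobless and actively searching, or on temporary layoff).
Labor force = 217.86 + 9.42 = 227.28 million.
Not in labor force = 7.81 + 60.55 + 11.77 + 1.44 = 81.57 million (those not working and not actively searching are outside the labor force — including those who want a job but have given up searching).
Civilian working-age population = 227.28 + 81.57 = 308.85 million.
Unemployment rate = 9.42 / 227.28 = 4.14%.
Labor force participation rate = 227.28 / 308.85 = 73.59%.

Unemployment rate ≈ 4.14%; labor force participation rate ≈ 73.59%.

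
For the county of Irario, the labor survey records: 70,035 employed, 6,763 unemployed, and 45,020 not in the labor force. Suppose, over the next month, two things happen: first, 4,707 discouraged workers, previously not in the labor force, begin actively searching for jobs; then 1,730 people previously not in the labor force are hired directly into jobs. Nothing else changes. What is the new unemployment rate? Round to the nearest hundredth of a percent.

New unemployment rate ≈ 13.78%.

Initially, labor force = 70,035 + 6,763 = 76,798, so u = 6,763/76,798 = 8.81%.
After the first change, unemployed and labor force both rise by 4,707 → E = 70,035, U = 11,470, labor force = 81,505.
After the second change, employed and labor force both rise by 1,730; unemployed unchanged → E = 71,765, U = 11,470, labor force = 83,235.
New unemployment rate = 11,470 / 83,235 = 13.78%.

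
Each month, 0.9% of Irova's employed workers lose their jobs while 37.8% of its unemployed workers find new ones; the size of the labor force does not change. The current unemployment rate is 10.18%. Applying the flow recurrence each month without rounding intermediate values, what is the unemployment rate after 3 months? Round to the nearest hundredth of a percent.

Unemployment rate after three months ≈ 4.13%.

With a fixed labor force, u_{t+1} = u_t + s·(1−u_t) − f·u_t = u_t·(1−s−f) + s.
Here 1−s−f = 0.613 and s = 0.009.
u_1 = 0.101800 × 0.613 + 0.009 = 0.071403.
u_2 = 0.071403 × 0.613 + 0.009 = 0.052770.
u_3 = 0.052770 × 0.613 + 0.009 = 0.041348.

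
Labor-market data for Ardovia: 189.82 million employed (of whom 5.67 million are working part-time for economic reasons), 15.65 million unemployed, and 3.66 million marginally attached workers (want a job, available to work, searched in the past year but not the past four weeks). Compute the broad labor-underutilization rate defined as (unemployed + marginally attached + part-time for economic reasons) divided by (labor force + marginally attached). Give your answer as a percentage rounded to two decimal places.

Labor force = 189.82 + 15.65 = 205.47 million.
Numerator = 15.65 + 3.66 + 5.67 = 24.98 million.
Denominator = 205.47 + 3.66 = 209.13 million.
Broad rate = 24.98 / 209.13 = 11.94%.

Broad underutilization rate ≈ 11.94%.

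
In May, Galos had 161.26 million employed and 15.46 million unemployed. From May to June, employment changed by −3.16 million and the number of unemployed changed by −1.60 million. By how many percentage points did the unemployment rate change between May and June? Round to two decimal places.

The unemployment rate changed by −0.69 percentage points.

May: labor force = 161.26 + 15.46 = 176.72; u = 15.46/176.72 = 8.75%.
June: labor force = 158.10 + 13.86 = 171.96; u = 13.86/171.96 = 8.06%.
Change = 8.06% − 8.75% = −0.69 pp.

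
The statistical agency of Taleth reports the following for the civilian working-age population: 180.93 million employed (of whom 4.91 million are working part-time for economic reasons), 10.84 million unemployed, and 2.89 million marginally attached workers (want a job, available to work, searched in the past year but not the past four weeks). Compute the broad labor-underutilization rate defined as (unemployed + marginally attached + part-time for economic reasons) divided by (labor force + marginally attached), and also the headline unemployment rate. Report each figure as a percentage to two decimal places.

Broad underutilization rate ≈ 9.58%; headline unemployment rate ≈ 5.65%.

Labor force = 180.93 + 10.84 = 191.77 million.
Numerator = 10.84 + 2.89 + 4.91 = 18.64 million.
Denominator = 191.77 + 2.89 = 194.66 million.
Broad rate = 18.64 / 194.66 = 9.58%.
Headline unemployment rate = 10.84 / 191.77 = 5.65%.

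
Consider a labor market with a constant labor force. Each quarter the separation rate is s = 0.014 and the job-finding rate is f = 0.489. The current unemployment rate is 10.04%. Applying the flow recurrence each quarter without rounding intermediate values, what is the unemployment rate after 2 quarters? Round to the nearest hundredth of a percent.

Unemployment rate after two quarters ≈ 4.58%.

With a fixed labor force, u_{t+1} = u_t + s·(1−u_t) − f·u_t = u_t·(1−s−f) + s.
Here 1−s−f = 0.497 and s = 0.014.
u_1 = 0.100400 × 0.497 + 0.014 = 0.063899.
u_2 = 0.063899 × 0.497 + 0.014 = 0.045758.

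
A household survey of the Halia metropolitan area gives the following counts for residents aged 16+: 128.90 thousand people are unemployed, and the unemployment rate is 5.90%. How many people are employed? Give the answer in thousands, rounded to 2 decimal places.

Labor force = U / u = 128.90 / 0.0590 ≈ 2,184.75 thousand.
Employed = labor force − unemployed = 2,184.75 − 128.90 = 2,055.85 thousand.

About 2,055.85 thousand are employed.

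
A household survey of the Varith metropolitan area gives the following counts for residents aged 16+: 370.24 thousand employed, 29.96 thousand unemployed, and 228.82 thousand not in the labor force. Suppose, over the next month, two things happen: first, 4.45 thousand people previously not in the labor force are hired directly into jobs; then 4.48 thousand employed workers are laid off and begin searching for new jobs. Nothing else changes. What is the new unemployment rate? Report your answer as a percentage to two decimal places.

Initially, labor force = 370.24 + 29.96 = 400.20 thousand, so u = 29.96/400.20 = 7.49%.
After the first change, employed and labor force both rise by 4.45; unemployed unchanged → E = 374.69, U = 29.96, labor force = 404.65 thousand.
After the second change, employed falls and unemployed rises by 4.48; labor force unchanged → E = 370.21, U = 34.44, labor force = 404.65 thousand.
New unemployment rate = 34.44 / 404.65 = 8.51%.

New unemployment rate ≈ 8.51%.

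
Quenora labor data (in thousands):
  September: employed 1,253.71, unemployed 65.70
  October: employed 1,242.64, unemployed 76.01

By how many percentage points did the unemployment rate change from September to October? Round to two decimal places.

September: labor force = 1,253.71 + 65.70 = 1,319.41; u = 65.70/1,319.41 = 4.98%.
October: labor force = 1,242.64 + 76.01 = 1,318.65; u = 76.01/1,318.65 = 5.76%.
Change = 5.76% − 4.98% = +0.78 pp.

The unemployment rate changed by +0.78 percentage points.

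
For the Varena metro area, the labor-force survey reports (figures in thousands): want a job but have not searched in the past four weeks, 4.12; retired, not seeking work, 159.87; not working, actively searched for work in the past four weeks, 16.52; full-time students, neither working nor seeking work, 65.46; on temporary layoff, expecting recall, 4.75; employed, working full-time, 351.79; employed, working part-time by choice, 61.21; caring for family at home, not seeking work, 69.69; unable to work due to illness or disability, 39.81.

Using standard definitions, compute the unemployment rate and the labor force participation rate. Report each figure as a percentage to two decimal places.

Employed = 351.79 + 61.21 = 413.00 thousand.
Unemployed = 16.52 + 4.75 = 21.27 thousand (jobless and actively searching, or on temporary layoff).
Labor force = 413.00 + 21.27 = 434.27 thousand.
Not in labor force = 4.12 + 159.87 + 65.46 + 69.69 + 39.81 = 338.95 thousand (those not working and not actively searching are outside the labor force — including those who want a job but have given up searching).
Civilian working-age population = 434.27 + 338.95 = 773.22 thousand.
Unemployment rate = 21.27 / 434.27 = 4.90%.
Labor force participation rate = 434.27 / 773.22 = 56.16%.

Unemployment rate ≈ 4.90%; labor force participation rate ≈ 56.16%.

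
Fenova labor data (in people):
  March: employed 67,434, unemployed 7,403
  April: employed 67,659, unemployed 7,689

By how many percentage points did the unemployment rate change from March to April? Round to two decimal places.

The unemployment rate changed by +0.31 percentage points.

March: labor force = 67,434 + 7,403 = 74,837; u = 7,403/74,837 = 9.89%.
April: labor force = 67,659 + 7,689 = 75,348; u = 7,689/75,348 = 10.20%.
Change = 10.20% − 9.89% = +0.31 pp.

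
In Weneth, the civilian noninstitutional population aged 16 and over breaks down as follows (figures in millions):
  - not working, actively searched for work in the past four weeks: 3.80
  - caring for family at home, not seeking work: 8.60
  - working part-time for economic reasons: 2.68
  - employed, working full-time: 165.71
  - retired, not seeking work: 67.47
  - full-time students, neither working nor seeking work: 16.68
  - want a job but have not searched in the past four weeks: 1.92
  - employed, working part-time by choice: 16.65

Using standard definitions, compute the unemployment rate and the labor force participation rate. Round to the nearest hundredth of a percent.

Employed = 2.68 + 165.71 + 16.65 = 185.04 million (anyone who worked, including part-time for economic reasons, counts as employed).
Unemployed = 3.80 million.
Labor force = 185.04 + 3.80 = 188.84 million.
Not in labor force = 8.60 + 67.47 + 16.68 + 1.92 = 94.67 million (those not working and not actively searching are outside the labor force — including those who want a job but have given up searching).
Civilian working-age population = 188.84 + 94.67 = 283.51 million.
Unemployment rate = 3.80 / 188.84 = 2.01%.
Labor force participation rate = 188.84 / 283.51 = 66.61%.

Unemployment rate ≈ 2.01%; labor force participation rate ≈ 66.61%.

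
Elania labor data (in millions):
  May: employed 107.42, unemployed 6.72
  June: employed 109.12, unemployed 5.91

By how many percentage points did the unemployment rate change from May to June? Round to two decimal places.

May: labor force = 107.42 + 6.72 = 114.14; u = 6.72/114.14 = 5.89%.
June: labor force = 109.12 + 5.91 = 115.03; u = 5.91/115.03 = 5.14%.
Change = 5.14% − 5.89% = −0.75 pp.

The unemployment rate changed by −0.75 percentage points.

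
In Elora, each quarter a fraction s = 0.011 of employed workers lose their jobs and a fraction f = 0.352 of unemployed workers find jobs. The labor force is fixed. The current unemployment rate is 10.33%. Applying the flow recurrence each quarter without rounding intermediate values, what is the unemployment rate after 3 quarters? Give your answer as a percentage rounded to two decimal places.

Unemployment rate after three quarters ≈ 4.92%.

With a fixed labor force, u_{t+1} = u_t + s·(1−u_t) − f·u_t = u_t·(1−s−f) + s.
Here 1−s−f = 0.637 and s = 0.011.
u_1 = 0.103300 × 0.637 + 0.011 = 0.076802.
u_2 = 0.076802 × 0.637 + 0.011 = 0.059923.
u_3 = 0.059923 × 0.637 + 0.011 = 0.049171.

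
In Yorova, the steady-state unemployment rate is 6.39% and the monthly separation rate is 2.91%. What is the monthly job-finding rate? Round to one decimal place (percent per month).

Job-finding rate ≈ 42.6% per month.

From u* = s/(s+f): f = s·(1−u)/u.
f = 2.91 × (1 − 0.0639) / 0.0639 = 2.7241 / 0.0639 ≈ 42.6% per month.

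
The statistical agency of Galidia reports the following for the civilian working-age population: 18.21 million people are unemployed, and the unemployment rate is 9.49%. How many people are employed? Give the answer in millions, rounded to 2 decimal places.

Labor force = U / u = 18.21 / 0.0949 ≈ 191.89 million.
Employed = labor force − unemployed = 191.89 − 18.21 = 173.68 million.

About 173.68 million are employed.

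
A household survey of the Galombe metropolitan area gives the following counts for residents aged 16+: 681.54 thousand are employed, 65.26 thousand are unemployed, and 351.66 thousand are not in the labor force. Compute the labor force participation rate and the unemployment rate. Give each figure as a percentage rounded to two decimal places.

Labor force participation rate ≈ 67.99%; unemployment rate ≈ 8.74%.

Labor force = employed + unemployed = 681.54 + 65.26 = 746.80 thousand.
Working-age population = 746.80 + 351.66 = 1,098.46 thousand.
Unemployment rate = 65.26 / 746.80 = 8.74%.
Labor force participation rate = 746.80 / 1,098.46 = 67.99%.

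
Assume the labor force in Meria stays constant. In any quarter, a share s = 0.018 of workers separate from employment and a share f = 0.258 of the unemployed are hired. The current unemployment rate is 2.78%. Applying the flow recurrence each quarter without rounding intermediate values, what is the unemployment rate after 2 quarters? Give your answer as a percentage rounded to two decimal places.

Unemployment rate after two quarters ≈ 4.56%.

With a fixed labor force, u_{t+1} = u_t + s·(1−u_t) − f·u_t = u_t·(1−s−f) + s.
Here 1−s−f = 0.724 and s = 0.018.
u_1 = 0.027800 × 0.724 + 0.018 = 0.038127.
u_2 = 0.038127 × 0.724 + 0.018 = 0.045604.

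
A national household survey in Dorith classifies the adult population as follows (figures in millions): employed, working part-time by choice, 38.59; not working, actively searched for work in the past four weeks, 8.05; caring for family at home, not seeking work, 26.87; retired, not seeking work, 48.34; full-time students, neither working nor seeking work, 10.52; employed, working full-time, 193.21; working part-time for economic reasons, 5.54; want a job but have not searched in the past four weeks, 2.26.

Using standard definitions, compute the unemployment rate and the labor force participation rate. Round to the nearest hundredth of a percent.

Employed = 38.59 + 193.21 + 5.54 = 237.34 million (anyone who worked, including part-time for economic reasons, counts as employed).
Unemployed = 8.05 million.
Labor force = 237.34 + 8.05 = 245.39 million.
Not in labor force = 26.87 + 48.34 + 10.52 + 2.26 = 87.99 million (those not working and not actively searching are outside the labor force — including those who want a job but have given up searching).
Civilian working-age population = 245.39 + 87.99 = 333.38 million.
Unemployment rate = 8.05 / 245.39 = 3.28%.
Labor force participation rate = 245.39 / 333.38 = 73.61%.

Unemployment rate ≈ 3.28%; labor force participation rate ≈ 73.61%.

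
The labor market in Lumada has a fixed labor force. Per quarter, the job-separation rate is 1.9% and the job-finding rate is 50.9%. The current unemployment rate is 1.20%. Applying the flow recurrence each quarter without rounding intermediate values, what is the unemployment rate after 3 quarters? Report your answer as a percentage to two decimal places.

Unemployment rate after three quarters ≈ 3.35%.

With a fixed labor force, u_{t+1} = u_t + s·(1−u_t) − f·u_t = u_t·(1−s−f) + s.
Here 1−s−f = 0.472 and s = 0.019.
u_1 = 0.012000 × 0.472 + 0.019 = 0.024664.
u_2 = 0.024664 × 0.472 + 0.019 = 0.030641.
u_3 = 0.030641 × 0.472 + 0.019 = 0.033463.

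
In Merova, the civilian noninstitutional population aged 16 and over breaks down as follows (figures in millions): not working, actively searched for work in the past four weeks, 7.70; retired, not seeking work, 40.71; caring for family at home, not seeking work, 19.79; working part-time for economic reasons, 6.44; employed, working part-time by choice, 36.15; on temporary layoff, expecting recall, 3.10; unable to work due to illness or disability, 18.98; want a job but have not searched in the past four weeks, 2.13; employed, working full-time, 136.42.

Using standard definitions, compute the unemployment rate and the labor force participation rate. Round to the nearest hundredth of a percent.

Employed = 6.44 + 36.15 + 136.42 = 179.01 million (anyone who worked, including part-time for economic reasons, counts as employed).
Unemployed = 7.70 + 3.10 = 10.80 million (jobless and actively searching, or on temporary layoff).
Labor force = 179.01 + 10.80 = 189.81 million.
Not in labor force = 40.71 + 19.79 + 18.98 + 2.13 = 81.61 million (those not working and not actively searching are outside the labor force — including those who want a job but have given up searching).
Civilian working-age population = 189.81 + 81.61 = 271.42 million.
Unemployment rate = 10.80 / 189.81 = 5.69%.
Labor force participation rate = 189.81 / 271.42 = 69.93%.

Unemployment rate ≈ 5.69%; labor force participation rate ≈ 69.93%.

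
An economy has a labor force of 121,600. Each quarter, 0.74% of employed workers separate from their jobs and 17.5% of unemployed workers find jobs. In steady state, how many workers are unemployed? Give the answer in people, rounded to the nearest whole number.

Steady-state unemployment rate u* = s/(s+f) = 0.74/(0.74+17.5) = 0.040570.
Unemployed = u* × labor force = 0.040570 × 121,600 ≈ 4,933.

About 4,933 are unemployed in steady state.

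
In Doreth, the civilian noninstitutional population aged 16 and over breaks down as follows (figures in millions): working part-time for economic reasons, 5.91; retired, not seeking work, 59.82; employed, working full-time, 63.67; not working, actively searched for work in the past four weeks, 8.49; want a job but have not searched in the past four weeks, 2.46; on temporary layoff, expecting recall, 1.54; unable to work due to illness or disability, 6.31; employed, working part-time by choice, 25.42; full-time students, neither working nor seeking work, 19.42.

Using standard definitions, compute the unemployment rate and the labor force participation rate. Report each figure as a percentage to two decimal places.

Employed = 5.91 + 63.67 + 25.42 = 95.00 million (anyone who worked, including part-time for economic reasons, counts as employed).
Unemployed = 8.49 + 1.54 = 10.03 million (jobless and actively searching, or on temporary layoff).
Labor force = 95.00 + 10.03 = 105.03 million.
Not in labor force = 59.82 + 2.46 + 6.31 + 19.42 = 88.01 million (those not working and not actively searching are outside the labor force — including those who want a job but have given up searching).
Civilian working-age population = 105.03 + 88.01 = 193.04 million.
Unemployment rate = 10.03 / 105.03 = 9.55%.
Labor force participation rate = 105.03 / 193.04 = 54.41%.

Unemployment rate ≈ 9.55%; labor force participation rate ≈ 54.41%.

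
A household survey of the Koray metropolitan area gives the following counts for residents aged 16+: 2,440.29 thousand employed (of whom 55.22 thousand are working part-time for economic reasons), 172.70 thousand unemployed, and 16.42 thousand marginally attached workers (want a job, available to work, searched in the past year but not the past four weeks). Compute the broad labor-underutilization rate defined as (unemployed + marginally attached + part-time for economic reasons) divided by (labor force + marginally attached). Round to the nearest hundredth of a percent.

Labor force = 2,440.29 + 172.70 = 2,612.99 thousand.
Numerator = 172.70 + 16.42 + 55.22 = 244.34 thousand.
Denominator = 2,612.99 + 16.42 = 2,629.41 thousand.
Broad rate = 244.34 / 2,629.41 = 9.29%.

Broad underutilization rate ≈ 9.29%.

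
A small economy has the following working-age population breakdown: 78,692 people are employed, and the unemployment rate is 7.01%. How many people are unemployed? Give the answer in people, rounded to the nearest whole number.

Let U be the number unemployed. The labor force is E + U, and U/(E+U) = 0.0701.
So U = 0.0701 × 78,692 / (1 − 0.0701) = 5516.31 / 0.9299 ≈ 5,932.

About 5,932 are unemployed.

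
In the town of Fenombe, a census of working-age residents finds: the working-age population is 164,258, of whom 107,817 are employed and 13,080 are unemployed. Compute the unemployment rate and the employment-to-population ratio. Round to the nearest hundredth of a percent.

Labor force = employed + unemployed = 107,817 + 13,080 = 120,897.
Unemployment rate = 13,080 / 120,897 = 10.82%.
Employment-population ratio = 107,817 / 164,258 = 65.64%.

Unemployment rate ≈ 10.82%; employment-population ratio ≈ 65.64%.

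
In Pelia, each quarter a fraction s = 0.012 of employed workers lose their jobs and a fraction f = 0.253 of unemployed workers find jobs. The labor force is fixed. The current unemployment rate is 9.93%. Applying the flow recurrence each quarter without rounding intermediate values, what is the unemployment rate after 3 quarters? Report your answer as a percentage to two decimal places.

Unemployment rate after three quarters ≈ 6.67%.

With a fixed labor force, u_{t+1} = u_t + s·(1−u_t) − f·u_t = u_t·(1−s−f) + s.
Here 1−s−f = 0.735 and s = 0.012.
u_1 = 0.099300 × 0.735 + 0.012 = 0.084985.
u_2 = 0.084985 × 0.735 + 0.012 = 0.074464.
u_3 = 0.074464 × 0.735 + 0.012 = 0.066731.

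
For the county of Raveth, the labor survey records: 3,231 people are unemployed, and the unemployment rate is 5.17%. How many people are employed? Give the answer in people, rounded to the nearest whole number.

Labor force = U / u = 3,231 / 0.0517 ≈ 62,495.
Employed = labor force − unemployed = 62,495 − 3,231 = 59,264.

About 59,264 are employed.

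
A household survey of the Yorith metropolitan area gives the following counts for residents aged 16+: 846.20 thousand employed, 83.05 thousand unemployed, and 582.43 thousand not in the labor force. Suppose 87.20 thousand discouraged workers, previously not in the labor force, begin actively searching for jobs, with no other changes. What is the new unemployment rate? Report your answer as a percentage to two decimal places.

Initially, labor force = 846.20 + 83.05 = 929.25 thousand, so u = 83.05/929.25 = 8.94%.
After the change, unemployed and labor force both rise by 87.20 → E = 846.20, U = 170.25, labor force = 1,016.45 thousand.
New unemployment rate = 170.25 / 1,016.45 = 16.75%.

New unemployment rate ≈ 16.75%.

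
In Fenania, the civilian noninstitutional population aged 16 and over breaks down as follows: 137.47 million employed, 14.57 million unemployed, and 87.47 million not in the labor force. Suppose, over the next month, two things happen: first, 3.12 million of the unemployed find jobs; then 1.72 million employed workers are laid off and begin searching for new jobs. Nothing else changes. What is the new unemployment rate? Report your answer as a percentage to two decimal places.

Initially, labor force = 137.47 + 14.57 = 152.04 million, so u = 14.57/152.04 = 9.58%.
After the first change, unemployed falls and employed rises by 3.12; labor force unchanged → E = 140.59, U = 11.45, labor force = 152.04 million.
After the second change, employed falls and unemployed rises by 1.72; labor force unchanged → E = 138.87, U = 13.17, labor force = 152.04 million.
New unemployment rate = 13.17 / 152.04 = 8.66%.

New unemployment rate ≈ 8.66%.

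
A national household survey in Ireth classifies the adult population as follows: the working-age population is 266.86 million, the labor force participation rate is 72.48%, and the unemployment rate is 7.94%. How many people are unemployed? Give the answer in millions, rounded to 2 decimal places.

Labor force = 0.7248 × 266.86 = 193.42 million.
Unemployed = 0.0794 × 193.42 ≈ 15.36 million.

About 15.36 million are unemployed.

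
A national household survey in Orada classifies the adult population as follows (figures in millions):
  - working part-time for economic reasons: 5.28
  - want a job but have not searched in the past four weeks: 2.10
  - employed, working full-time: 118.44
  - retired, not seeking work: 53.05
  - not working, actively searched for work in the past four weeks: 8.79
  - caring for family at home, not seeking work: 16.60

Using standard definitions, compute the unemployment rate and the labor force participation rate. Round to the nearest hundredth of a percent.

Employed = 5.28 + 118.44 = 123.72 million (anyone who worked, including part-time for economic reasons, counts as employed).
Unemployed = 8.79 million.
Labor force = 123.72 + 8.79 = 132.51 million.
Not in labor force = 2.10 + 53.05 + 16.60 = 71.75 million (those not working and not actively searching are outside the labor force — including those who want a job but have given up searching).
Civilian working-age population = 132.51 + 71.75 = 204.26 million.
Unemployment rate = 8.79 / 132.51 = 6.63%.
Labor force participation rate = 132.51 / 204.26 = 64.87%.

Unemployment rate ≈ 6.63%; labor force participation rate ≈ 64.87%.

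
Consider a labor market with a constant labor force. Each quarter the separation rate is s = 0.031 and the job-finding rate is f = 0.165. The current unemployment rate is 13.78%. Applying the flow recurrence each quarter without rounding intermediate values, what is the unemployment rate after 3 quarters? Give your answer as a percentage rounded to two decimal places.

With a fixed labor force, u_{t+1} = u_t + s·(1−u_t) − f·u_t = u_t·(1−s−f) + s.
Here 1−s−f = 0.804 and s = 0.031.
u_1 = 0.137800 × 0.804 + 0.031 = 0.141791.
u_2 = 0.141791 × 0.804 + 0.031 = 0.145000.
u_3 = 0.145000 × 0.804 + 0.031 = 0.147580.

Unemployment rate after three quarters ≈ 14.76%.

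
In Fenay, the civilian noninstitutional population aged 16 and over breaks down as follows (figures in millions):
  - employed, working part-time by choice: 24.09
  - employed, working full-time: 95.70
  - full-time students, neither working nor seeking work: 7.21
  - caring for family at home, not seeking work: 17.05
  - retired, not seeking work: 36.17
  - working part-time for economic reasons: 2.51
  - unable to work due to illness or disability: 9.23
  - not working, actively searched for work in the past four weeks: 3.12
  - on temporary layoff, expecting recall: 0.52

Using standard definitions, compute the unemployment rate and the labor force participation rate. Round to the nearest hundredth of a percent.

Employed = 24.09 + 95.70 + 2.51 = 122.30 million (anyone who worked, including part-time for economic reasons, counts as employed).
Unemployed = 3.12 + 0.52 = 3.64 million (jobless and actively searching, or on temporary layoff).
Labor force = 122.30 + 3.64 = 125.94 million.
Not in labor force = 7.21 + 17.05 + 36.17 + 9.23 = 69.66 million (those not working and not actively searching are outside the labor force).
Civilian working-age population = 125.94 + 69.66 = 195.60 million.
Unemployment rate = 3.64 / 125.94 = 2.89%.
Labor force participation rate = 125.94 / 195.60 = 64.39%.

Unemployment rate ≈ 2.89%; labor force participation rate ≈ 64.39%.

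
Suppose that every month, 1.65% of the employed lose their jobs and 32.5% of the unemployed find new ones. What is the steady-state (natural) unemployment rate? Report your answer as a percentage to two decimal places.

Steady-state unemployment rate ≈ 4.83%.

At steady state the flows balance: s·E = f·U, so U/(E+U) = s/(s+f).
u* = 1.65 / (1.65 + 32.5) = 1.65 / 34.15 = 4.83%.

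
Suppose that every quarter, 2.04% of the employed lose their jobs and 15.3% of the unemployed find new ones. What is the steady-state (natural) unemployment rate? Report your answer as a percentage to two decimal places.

At steady state the flows balance: s·E = f·U, so U/(E+U) = s/(s+f).
u* = 2.04 / (2.04 + 15.3) = 2.04 / 17.34 = 11.76%.

Steady-state unemployment rate ≈ 11.76%.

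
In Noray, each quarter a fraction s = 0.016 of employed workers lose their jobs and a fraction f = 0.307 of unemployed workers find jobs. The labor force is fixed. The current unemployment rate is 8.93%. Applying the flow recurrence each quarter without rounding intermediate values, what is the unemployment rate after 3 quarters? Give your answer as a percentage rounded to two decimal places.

Unemployment rate after three quarters ≈ 6.19%.

With a fixed labor force, u_{t+1} = u_t + s·(1−u_t) − f·u_t = u_t·(1−s−f) + s.
Here 1−s−f = 0.677 and s = 0.016.
u_1 = 0.089300 × 0.677 + 0.016 = 0.076456.
u_2 = 0.076456 × 0.677 + 0.016 = 0.067761.
u_3 = 0.067761 × 0.677 + 0.016 = 0.061874.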